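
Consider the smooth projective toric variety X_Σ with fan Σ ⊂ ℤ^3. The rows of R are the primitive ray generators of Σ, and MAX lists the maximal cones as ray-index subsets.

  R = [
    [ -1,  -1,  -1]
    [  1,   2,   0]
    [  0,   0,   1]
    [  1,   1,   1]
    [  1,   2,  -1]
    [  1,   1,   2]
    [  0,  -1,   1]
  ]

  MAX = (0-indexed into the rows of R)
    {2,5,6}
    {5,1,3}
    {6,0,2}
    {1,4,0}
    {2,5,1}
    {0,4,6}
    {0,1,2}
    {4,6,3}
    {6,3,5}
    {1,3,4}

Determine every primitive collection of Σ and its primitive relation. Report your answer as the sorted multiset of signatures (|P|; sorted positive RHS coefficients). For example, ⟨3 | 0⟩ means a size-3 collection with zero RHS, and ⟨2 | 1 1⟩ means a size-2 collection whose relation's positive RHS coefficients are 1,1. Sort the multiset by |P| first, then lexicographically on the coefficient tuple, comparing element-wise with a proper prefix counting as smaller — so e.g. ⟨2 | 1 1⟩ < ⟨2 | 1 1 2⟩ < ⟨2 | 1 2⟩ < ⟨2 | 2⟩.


6 minimal non-faces of Δ(Σ) (on 7 rays):

  {0,3}:  v_{0} + v_{3} = 0  →  sig = ⟨2 | 0⟩
  {0,5}:  v_{0} + v_{5} = v_{2}  →  sig = ⟨2 | 1⟩
  {1,6}:  v_{1} + v_{6} = v_{3}  →  sig = ⟨2 | 1⟩
  {2,3}:  v_{2} + v_{3} = v_{5}  →  sig = ⟨2 | 1⟩
  {2,4}:  v_{2} + v_{4} = v_{1}  →  sig = ⟨2 | 1⟩
  {4,5}:  v_{4} + v_{5} = v_{1} + v_{3}  →  sig = ⟨2 | 1 1⟩

so the primitive-relation signature multiset is
    |P|=2: 6 collections, coeffs (), (1), (1), (1), (1), (1,1)


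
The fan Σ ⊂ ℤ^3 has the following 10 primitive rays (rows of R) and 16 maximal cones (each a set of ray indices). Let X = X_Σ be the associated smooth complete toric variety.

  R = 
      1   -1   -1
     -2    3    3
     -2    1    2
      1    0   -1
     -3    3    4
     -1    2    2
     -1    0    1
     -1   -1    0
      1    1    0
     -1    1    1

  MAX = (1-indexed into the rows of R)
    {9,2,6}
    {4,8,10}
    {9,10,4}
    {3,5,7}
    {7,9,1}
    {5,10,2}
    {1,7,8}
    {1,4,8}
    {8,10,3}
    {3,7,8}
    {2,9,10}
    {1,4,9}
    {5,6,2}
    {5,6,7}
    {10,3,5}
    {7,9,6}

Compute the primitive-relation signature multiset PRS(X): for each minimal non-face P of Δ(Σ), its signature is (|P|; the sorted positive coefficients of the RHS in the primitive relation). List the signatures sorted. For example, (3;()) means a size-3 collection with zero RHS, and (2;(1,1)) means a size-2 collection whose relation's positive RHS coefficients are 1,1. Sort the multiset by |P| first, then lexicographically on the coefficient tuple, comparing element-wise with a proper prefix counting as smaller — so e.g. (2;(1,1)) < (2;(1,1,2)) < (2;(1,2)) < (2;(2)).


The 21 primitive collections of Σ (r=10, n=3):

  {1,10}:  v_{1} + v_{10} = 0 — sig = (2;())
  {4,7}:  v_{4} + v_{7} = 0 — sig = (2;())
  {8,9}:  v_{8} + v_{9} = 0 — sig = (2;())
  {1,2}:  v_{1} + v_{2} = v_{6} — sig = (2;(1))
  {1,3}:  v_{1} + v_{3} = v_{7} — sig = (2;(1))
  {2,7}:  v_{2} + v_{7} = v_{5} — sig = (2;(1))
  {3,4}:  v_{3} + v_{4} = v_{10} — sig = (2;(1))
  {3,6}:  v_{3} + v_{6} = v_{5} — sig = (2;(1))
  {3,9}:  v_{3} + v_{9} = v_{6} — sig = (2;(1))
  {4,5}:  v_{4} + v_{5} = v_{2} — sig = (2;(1))
  {6,8}:  v_{6} + v_{8} = v_{3} — sig = (2;(1))
  {6,10}:  v_{6} + v_{10} = v_{2} — sig = (2;(1))
  {7,10}:  v_{7} + v_{10} = v_{3} — sig = (2;(1))
  {1,5}:  v_{1} + v_{5} = v_{6} + v_{7} — sig = (2;(1,1))
  {1,6}:  v_{1} + v_{6} = v_{7} + v_{9} — sig = (2;(1,1))
  {2,3}:  v_{2} + v_{3} = v_{5} + v_{10} — sig = (2;(1,1))
  {2,8}:  v_{2} + v_{8} = v_{3} + v_{10} — sig = (2;(1,1))
  {4,6}:  v_{4} + v_{6} = v_{9} + v_{10} — sig = (2;(1,1))
  {2,4}:  v_{2} + v_{4} = v_{9} + 2·v_{10} — sig = (2;(1,2))
  {5,8}:  v_{5} + v_{8} = 2·v_{3} — sig = (2;(2))
  {5,9}:  v_{5} + v_{9} = 2·v_{6} — sig = (2;(2))

Sorted signature multiset PRS(X):
{ (2;()) ×3,  (2;(1)) ×10,  (2;(1,1)) ×5,  (2;(1,2)),  (2;(2)) ×2 }


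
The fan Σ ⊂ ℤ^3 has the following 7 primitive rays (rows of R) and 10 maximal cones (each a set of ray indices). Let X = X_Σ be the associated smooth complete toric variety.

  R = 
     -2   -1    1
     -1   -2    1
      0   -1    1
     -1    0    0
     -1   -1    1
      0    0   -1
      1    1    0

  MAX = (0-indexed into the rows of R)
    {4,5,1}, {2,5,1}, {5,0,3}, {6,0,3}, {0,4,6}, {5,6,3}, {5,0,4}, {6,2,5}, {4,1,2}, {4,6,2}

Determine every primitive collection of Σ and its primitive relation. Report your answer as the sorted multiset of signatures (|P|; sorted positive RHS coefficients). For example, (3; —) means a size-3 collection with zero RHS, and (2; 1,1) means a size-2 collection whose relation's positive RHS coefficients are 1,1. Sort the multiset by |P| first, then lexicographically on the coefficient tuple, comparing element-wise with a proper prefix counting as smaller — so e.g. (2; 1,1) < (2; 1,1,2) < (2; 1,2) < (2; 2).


Minimal non-faces — 9 found among 7 rays, 10 max cones:

  {1,6}:  v_{1} + v_{6} = v_{2}  →  sig = (2; 1)
  {2,3}:  v_{2} + v_{3} = v_{4}  →  sig = (2; 1)
  {3,4}:  v_{3} + v_{4} = v_{0}  →  sig = (2; 1)
  {1,3}:  v_{1} + v_{3} = 2·v_{4} + v_{5}  →  sig = (2; 1,2)
  {0,1}:  v_{0} + v_{1} = 3·v_{4} + v_{5}  →  sig = (2; 1,3)
  {0,2}:  v_{0} + v_{2} = 2·v_{4}  →  sig = (2; 2)
  {4,5,6}:  v_{4} + v_{5} + v_{6} = 0  →  sig = (3; —)
  {0,5,6}:  v_{0} + v_{5} + v_{6} = v_{3}  →  sig = (3; 1)
  {2,4,5}:  v_{2} + v_{4} + v_{5} = v_{1}  →  sig = (3; 1)

Hence PRS(X_Σ) =
{ (2; 1) ×3,  (2; 1,2),  (2; 1,3),  (2; 2),  (3; —),  (3; 1) ×2 }


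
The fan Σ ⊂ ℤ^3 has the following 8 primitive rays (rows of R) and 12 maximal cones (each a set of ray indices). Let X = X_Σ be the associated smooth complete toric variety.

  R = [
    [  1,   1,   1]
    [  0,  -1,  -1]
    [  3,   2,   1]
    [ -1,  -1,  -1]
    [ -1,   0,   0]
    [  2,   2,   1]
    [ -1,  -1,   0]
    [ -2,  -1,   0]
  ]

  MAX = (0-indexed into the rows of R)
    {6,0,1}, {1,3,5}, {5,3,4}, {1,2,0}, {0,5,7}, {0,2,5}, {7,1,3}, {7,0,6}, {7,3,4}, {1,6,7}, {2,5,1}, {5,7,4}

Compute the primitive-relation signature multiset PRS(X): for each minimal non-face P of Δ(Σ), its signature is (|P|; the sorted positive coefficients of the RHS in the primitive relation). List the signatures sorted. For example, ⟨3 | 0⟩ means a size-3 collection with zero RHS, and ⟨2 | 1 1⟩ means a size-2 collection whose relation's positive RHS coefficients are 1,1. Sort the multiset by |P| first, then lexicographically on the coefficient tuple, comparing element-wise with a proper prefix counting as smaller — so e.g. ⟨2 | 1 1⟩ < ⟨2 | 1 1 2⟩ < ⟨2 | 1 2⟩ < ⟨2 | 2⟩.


The 14 primitive collections of Σ (r=8, n=3):

  P={0,3}:  v_{0} + v_{3} = 0  →  sig = ⟨2 | 0⟩
  P={1,4}:  v_{1} + v_{4} = v_{3}  →  sig = ⟨2 | 1⟩
  P={2,4}:  v_{2} + v_{4} = v_{5}  →  sig = ⟨2 | 1⟩
  P={2,7}:  v_{2} + v_{7} = v_{0}  →  sig = ⟨2 | 1⟩
  P={4,6}:  v_{4} + v_{6} = v_{7}  →  sig = ⟨2 | 1⟩
  P={5,6}:  v_{5} + v_{6} = v_{0}  →  sig = ⟨2 | 1⟩
  P={0,4}:  v_{0} + v_{4} = v_{5} + v_{7}  →  sig = ⟨2 | 1 1⟩
  P={2,3}:  v_{2} + v_{3} = v_{1} + v_{5}  →  sig = ⟨2 | 1 1⟩
  P={3,6}:  v_{3} + v_{6} = v_{1} + v_{7}  →  sig = ⟨2 | 1 1⟩
  P={2,6}:  v_{2} + v_{6} = 2·v_{0} + v_{1}  →  sig = ⟨2 | 1 2⟩
  P={1,5,7}:  v_{1} + v_{5} + v_{7} = 0  →  sig = ⟨3 | 0⟩
  P={0,1,5}:  v_{0} + v_{1} + v_{5} = v_{2}  →  sig = ⟨3 | 1⟩
  P={0,1,7}:  v_{0} + v_{1} + v_{7} = v_{6}  →  sig = ⟨3 | 1⟩
  P={3,5,7}:  v_{3} + v_{5} + v_{7} = v_{4}  →  sig = ⟨3 | 1⟩

Hence PRS(X_Σ) =
{ ⟨2 | 0⟩,  ⟨2 | 1⟩ ×5,  ⟨2 | 1 1⟩ ×3,  ⟨2 | 1 2⟩,  ⟨3 | 0⟩,  ⟨3 | 1⟩ ×3 }


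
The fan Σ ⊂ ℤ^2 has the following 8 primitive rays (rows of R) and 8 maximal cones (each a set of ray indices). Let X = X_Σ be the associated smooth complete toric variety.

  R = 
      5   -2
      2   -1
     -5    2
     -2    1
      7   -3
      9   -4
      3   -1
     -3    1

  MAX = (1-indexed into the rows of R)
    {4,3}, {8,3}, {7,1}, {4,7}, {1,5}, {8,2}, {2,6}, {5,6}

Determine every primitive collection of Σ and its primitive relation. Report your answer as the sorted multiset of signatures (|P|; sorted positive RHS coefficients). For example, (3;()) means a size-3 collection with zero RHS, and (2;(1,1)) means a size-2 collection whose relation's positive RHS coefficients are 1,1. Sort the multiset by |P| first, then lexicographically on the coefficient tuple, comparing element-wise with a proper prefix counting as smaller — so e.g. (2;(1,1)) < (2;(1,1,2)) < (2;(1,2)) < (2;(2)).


Σ has 20 primitive collections:

  P={1,3}:  v_{1} + v_{3} = 0 ; sig = (2;())
  P={2,4}:  v_{2} + v_{4} = 0 ; sig = (2;())
  P={7,8}:  v_{7} + v_{8} = 0 ; sig = (2;())
  P={1,2}:  v_{1} + v_{2} = v_{5} ; sig = (2;(1))
  P={1,4}:  v_{1} + v_{4} = v_{7} ; sig = (2;(1))
  P={1,8}:  v_{1} + v_{8} = v_{2} ; sig = (2;(1))
  P={2,3}:  v_{2} + v_{3} = v_{8} ; sig = (2;(1))
  P={2,5}:  v_{2} + v_{5} = v_{6} ; sig = (2;(1))
  P={2,7}:  v_{2} + v_{7} = v_{1} ; sig = (2;(1))
  P={3,5}:  v_{3} + v_{5} = v_{2} ; sig = (2;(1))
  P={3,7}:  v_{3} + v_{7} = v_{4} ; sig = (2;(1))
  P={4,5}:  v_{4} + v_{5} = v_{1} ; sig = (2;(1))
  P={4,6}:  v_{4} + v_{6} = v_{5} ; sig = (2;(1))
  P={4,8}:  v_{4} + v_{8} = v_{3} ; sig = (2;(1))
  P={6,7}:  v_{6} + v_{7} = v_{1} + v_{5} ; sig = (2;(1,1))
  P={1,6}:  v_{1} + v_{6} = 2·v_{5} ; sig = (2;(2))
  P={3,6}:  v_{3} + v_{6} = 2·v_{2} ; sig = (2;(2))
  P={5,7}:  v_{5} + v_{7} = 2·v_{1} ; sig = (2;(2))
  P={5,8}:  v_{5} + v_{8} = 2·v_{2} ; sig = (2;(2))
  P={6,8}:  v_{6} + v_{8} = 3·v_{2} ; sig = (2;(3))

so the primitive-relation signature multiset is
[(2;()), (2;()), (2;()), (2;(1)), (2;(1)), (2;(1)), (2;(1)), (2;(1)), (2;(1)), (2;(1)), (2;(1)), (2;(1)), (2;(1)), (2;(1)), (2;(1,1)), (2;(2)), (2;(2)), (2;(2)), (2;(2)), (2;(3))]


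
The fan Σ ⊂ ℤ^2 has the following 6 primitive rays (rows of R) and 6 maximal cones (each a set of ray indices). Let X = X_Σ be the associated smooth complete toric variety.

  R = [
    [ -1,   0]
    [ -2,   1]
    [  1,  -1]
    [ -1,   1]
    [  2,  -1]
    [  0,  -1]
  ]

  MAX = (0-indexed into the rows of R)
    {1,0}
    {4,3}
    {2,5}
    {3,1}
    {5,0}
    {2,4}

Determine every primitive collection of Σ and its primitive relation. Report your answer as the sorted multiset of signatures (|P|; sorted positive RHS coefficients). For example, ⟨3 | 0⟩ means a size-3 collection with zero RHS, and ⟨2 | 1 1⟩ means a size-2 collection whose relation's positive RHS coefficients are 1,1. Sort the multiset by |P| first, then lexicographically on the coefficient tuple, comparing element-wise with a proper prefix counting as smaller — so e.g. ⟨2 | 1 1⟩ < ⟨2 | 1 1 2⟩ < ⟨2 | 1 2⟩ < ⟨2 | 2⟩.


9 collections generate NE(X_Σ); each relation:

  P={1,4}:  v_{1} + v_{4} = 0  so sig = ⟨2 | 0⟩
  P={2,3}:  v_{2} + v_{3} = 0  so sig = ⟨2 | 0⟩
  P={0,2}:  v_{0} + v_{2} = v_{5}  so sig = ⟨2 | 1⟩
  P={0,3}:  v_{0} + v_{3} = v_{1}  so sig = ⟨2 | 1⟩
  P={0,4}:  v_{0} + v_{4} = v_{2}  so sig = ⟨2 | 1⟩
  P={1,2}:  v_{1} + v_{2} = v_{0}  so sig = ⟨2 | 1⟩
  P={3,5}:  v_{3} + v_{5} = v_{0}  so sig = ⟨2 | 1⟩
  P={1,5}:  v_{1} + v_{5} = 2·v_{0}  so sig = ⟨2 | 2⟩
  P={4,5}:  v_{4} + v_{5} = 2·v_{2}  so sig = ⟨2 | 2⟩

Hence PRS(X_Σ) =
    ⟨2 | 0⟩
    ⟨2 | 0⟩
    ⟨2 | 1⟩
    ⟨2 | 1⟩
    ⟨2 | 1⟩
    ⟨2 | 1⟩
    ⟨2 | 1⟩
    ⟨2 | 2⟩
    ⟨2 | 2⟩


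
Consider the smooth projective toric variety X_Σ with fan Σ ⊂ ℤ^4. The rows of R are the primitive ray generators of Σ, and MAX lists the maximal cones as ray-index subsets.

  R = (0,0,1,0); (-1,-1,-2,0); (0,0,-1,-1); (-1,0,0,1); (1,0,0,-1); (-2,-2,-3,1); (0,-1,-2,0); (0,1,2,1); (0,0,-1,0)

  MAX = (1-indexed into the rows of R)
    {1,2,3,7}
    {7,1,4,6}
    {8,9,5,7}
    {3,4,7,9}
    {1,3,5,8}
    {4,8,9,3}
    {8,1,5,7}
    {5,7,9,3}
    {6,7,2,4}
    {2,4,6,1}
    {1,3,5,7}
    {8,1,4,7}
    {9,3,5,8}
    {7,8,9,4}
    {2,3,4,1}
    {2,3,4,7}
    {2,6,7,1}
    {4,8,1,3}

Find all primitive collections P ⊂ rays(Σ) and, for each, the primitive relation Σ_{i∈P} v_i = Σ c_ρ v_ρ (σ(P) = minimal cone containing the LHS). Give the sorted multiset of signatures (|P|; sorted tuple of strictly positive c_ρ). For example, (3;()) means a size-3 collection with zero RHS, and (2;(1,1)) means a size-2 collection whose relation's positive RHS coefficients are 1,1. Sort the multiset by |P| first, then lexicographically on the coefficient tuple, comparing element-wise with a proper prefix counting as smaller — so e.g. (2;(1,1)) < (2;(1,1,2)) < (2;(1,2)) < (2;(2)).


Σ has 12 primitive collections:

  P = {1,9}:  v_{1} + v_{9} = 0  so sig = (2;())
  P = {4,5}:  v_{4} + v_{5} = 0  so sig = (2;())
  P = {2,8}:  v_{2} + v_{8} = v_{4}  so sig = (2;(1))
  P = {2,5}:  v_{2} + v_{5} = v_{1} + v_{3} + v_{7}  so sig = (2;(1,1,1))
  P = {2,9}:  v_{2} + v_{9} = v_{3} + v_{4} + v_{7}  so sig = (2;(1,1,1))
  P = {5,6}:  v_{5} + v_{6} = v_{1} + v_{2} + v_{7}  so sig = (2;(1,1,1))
  P = {6,9}:  v_{6} + v_{9} = v_{2} + v_{4} + v_{7}  so sig = (2;(1,1,1))
  P = {6,8}:  v_{6} + v_{8} = v_{1} + 2·v_{4} + v_{7}  so sig = (2;(1,1,2))
  P = {3,6}:  v_{3} + v_{6} = 2·v_{2}  so sig = (2;(2))
  P = {3,7,8}:  v_{3} + v_{7} + v_{8} = v_{9}  so sig = (3;(1))
  P = {1,2,4,7}:  v_{1} + v_{2} + v_{4} + v_{7} = v_{6}  so sig = (4;(1))
  P = {1,3,4,7}:  v_{1} + v_{3} + v_{4} + v_{7} = v_{2}  so sig = (4;(1))

Hence PRS(X_Σ) =
    |P|=2: 9 collections, coeffs (), (), (1), (1,1,1), (1,1,1), (1,1,1), (1,1,1), (1,1,2), (2)
    |P|=3: 1 collection, coeffs (1)
    |P|=4: 2 collections, coeffs (1), (1)


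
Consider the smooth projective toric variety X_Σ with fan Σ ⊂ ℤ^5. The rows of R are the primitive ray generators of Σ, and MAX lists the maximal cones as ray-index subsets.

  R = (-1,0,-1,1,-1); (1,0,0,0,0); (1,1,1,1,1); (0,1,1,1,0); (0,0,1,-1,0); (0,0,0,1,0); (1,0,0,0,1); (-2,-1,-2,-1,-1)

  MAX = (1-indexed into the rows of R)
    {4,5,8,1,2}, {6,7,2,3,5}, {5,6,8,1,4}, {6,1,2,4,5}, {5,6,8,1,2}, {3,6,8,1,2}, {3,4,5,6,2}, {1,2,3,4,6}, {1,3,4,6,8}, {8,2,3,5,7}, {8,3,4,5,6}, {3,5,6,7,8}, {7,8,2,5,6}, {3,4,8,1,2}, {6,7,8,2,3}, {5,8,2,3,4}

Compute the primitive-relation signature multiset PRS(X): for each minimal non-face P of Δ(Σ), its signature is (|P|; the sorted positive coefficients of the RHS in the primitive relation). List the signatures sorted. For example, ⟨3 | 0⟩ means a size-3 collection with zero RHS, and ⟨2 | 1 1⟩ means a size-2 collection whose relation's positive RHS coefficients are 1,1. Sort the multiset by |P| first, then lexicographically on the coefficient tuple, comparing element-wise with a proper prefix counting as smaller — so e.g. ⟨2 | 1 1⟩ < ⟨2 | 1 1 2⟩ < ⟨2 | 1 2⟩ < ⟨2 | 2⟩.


The 5 primitive collections of Σ (r=8, n=5):

  P={4,7}:  v_{4} + v_{7} = v_{3}  ⇒ sig = ⟨2 | 1⟩
  P={1,7}:  v_{1} + v_{7} = v_{2} + v_{3} + v_{6} + v_{8}  ⇒ sig = ⟨2 | 1 1 1 1⟩
  P={1,3,5}:  v_{1} + v_{3} + v_{5} = v_{4}  ⇒ sig = ⟨3 | 1⟩
  P={2,4,6,8}:  v_{2} + v_{4} + v_{6} + v_{8} = v_{1}  ⇒ sig = ⟨4 | 1⟩
  P={2,3,5,6,8}:  v_{2} + v_{3} + v_{5} + v_{6} + v_{8} = 0  ⇒ sig = ⟨5 | 0⟩

Sorted signature multiset PRS(X):
    ⟨2 | 1⟩
    ⟨2 | 1 1 1 1⟩
    ⟨3 | 1⟩
    ⟨4 | 1⟩
    ⟨5 | 0⟩


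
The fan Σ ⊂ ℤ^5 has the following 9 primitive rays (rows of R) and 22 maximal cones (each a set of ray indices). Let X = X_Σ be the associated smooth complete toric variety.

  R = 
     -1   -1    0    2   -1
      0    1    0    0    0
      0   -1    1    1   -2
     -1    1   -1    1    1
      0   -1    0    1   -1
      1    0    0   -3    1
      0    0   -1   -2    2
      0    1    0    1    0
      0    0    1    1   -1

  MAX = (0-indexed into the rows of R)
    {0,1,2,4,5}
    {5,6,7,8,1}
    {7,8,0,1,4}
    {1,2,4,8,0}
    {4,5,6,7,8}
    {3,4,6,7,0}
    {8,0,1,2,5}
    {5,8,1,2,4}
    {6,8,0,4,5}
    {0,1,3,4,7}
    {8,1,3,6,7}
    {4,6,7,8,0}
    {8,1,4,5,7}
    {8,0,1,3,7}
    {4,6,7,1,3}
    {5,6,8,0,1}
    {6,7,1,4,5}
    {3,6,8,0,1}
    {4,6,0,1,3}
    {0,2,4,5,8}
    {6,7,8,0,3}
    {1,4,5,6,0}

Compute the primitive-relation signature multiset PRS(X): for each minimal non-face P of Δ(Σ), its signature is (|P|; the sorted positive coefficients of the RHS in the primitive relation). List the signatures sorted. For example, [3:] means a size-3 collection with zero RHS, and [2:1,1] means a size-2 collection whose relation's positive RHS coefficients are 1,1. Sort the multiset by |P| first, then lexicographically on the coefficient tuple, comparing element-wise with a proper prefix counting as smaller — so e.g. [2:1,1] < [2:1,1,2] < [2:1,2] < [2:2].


Minimal non-faces — 9 found among 9 rays, 22 max cones:

  P = {2,3}:  v_{2} + v_{3} = v_{0} + v_{1}  ⟹  sig = [2:1,1]
  P = {2,6}:  v_{2} + v_{6} = v_{0} + v_{5}  ⟹  sig = [2:1,1]
  P = {3,5}:  v_{3} + v_{5} = v_{1} + v_{6}  ⟹  sig = [2:1,1]
  P = {2,7}:  v_{2} + v_{7} = v_{1} + v_{4} + v_{8}  ⟹  sig = [2:1,1,1]
  P = {0,5,7}:  v_{0} + v_{5} + v_{7} = 0  ⟹  sig = [3:]
  P = {3,4,8}:  v_{3} + v_{4} + v_{8} = v_{0} + v_{7}  ⟹  sig = [3:1,1]
  P = {1,4,6,8}:  v_{1} + v_{4} + v_{6} + v_{8} = 0  ⟹  sig = [4:]
  P = {0,1,6,7}:  v_{0} + v_{1} + v_{6} + v_{7} = v_{3}  ⟹  sig = [4:1]
  P = {0,1,4,5,8}:  v_{0} + v_{1} + v_{4} + v_{5} + v_{8} = v_{2}  ⟹  sig = [5:1]

Sorted signature multiset PRS(X):
[[2:1,1], [2:1,1], [2:1,1], [2:1,1,1], [3:], [3:1,1], [4:], [4:1], [5:1]]


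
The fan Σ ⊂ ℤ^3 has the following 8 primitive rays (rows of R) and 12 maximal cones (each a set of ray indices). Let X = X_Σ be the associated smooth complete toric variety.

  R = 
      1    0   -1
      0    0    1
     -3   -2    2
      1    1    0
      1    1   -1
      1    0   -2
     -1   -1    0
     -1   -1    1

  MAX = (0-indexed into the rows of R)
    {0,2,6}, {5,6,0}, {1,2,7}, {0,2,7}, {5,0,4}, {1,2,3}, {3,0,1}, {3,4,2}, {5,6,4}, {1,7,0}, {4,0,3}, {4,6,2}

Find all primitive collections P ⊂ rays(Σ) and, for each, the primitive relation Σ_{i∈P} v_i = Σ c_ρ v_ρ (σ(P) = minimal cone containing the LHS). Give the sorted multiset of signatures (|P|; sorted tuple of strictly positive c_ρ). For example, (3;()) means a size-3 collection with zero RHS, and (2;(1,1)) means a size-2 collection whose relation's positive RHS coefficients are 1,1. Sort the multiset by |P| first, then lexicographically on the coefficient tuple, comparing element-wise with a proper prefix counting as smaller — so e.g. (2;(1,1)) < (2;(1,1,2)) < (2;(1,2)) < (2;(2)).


14 minimal non-faces of Δ(Σ) (on 8 rays):

  P = {3,6}:  v_{3} + v_{6} = 0  →  sig = (2;())
  P = {4,7}:  v_{4} + v_{7} = 0  →  sig = (2;())
  P = {1,4}:  v_{1} + v_{4} = v_{3}  →  sig = (2;(1))
  P = {1,5}:  v_{1} + v_{5} = v_{0}  →  sig = (2;(1))
  P = {1,6}:  v_{1} + v_{6} = v_{7}  →  sig = (2;(1))
  P = {3,7}:  v_{3} + v_{7} = v_{1}  →  sig = (2;(1))
  P = {3,5}:  v_{3} + v_{5} = v_{0} + v_{4}  →  sig = (2;(1,1))
  P = {5,7}:  v_{5} + v_{7} = v_{0} + v_{6}  →  sig = (2;(1,1))
  P = {6,7}:  v_{6} + v_{7} = v_{0} + v_{2}  →  sig = (2;(1,1))
  P = {2,5}:  v_{2} + v_{5} = 2·v_{6}  →  sig = (2;(2))
  P = {0,2,3}:  v_{0} + v_{2} + v_{3} = v_{7}  →  sig = (3;(1))
  P = {0,2,4}:  v_{0} + v_{2} + v_{4} = v_{6}  →  sig = (3;(1))
  P = {0,4,6}:  v_{0} + v_{4} + v_{6} = v_{5}  →  sig = (3;(1))
  P = {0,1,2}:  v_{0} + v_{1} + v_{2} = 2·v_{7}  →  sig = (3;(2))

so the primitive-relation signature multiset is
[(2;()), (2;()), (2;(1)), (2;(1)), (2;(1)), (2;(1)), (2;(1,1)), (2;(1,1)), (2;(1,1)), (2;(2)), (3;(1)), (3;(1)), (3;(1)), (3;(2))]


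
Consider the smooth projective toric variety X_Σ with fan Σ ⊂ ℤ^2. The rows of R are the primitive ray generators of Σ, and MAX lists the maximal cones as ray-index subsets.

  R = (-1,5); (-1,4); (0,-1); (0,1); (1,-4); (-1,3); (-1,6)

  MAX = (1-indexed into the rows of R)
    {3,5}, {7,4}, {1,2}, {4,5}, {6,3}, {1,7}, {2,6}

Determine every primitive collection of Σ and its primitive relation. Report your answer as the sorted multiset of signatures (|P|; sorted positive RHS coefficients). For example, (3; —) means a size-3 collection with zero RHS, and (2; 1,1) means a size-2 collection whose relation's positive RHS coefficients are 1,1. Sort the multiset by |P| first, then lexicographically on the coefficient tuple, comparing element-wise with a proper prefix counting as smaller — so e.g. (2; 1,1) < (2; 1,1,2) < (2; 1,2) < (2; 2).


|primitive collections| = 14. Relations:

  {2,5}:  v_{2} + v_{5} = 0  so sig = (2; —)
  {3,4}:  v_{3} + v_{4} = 0  so sig = (2; —)
  {1,3}:  v_{1} + v_{3} = v_{2}  so sig = (2; 1)
  {1,4}:  v_{1} + v_{4} = v_{7}  so sig = (2; 1)
  {1,5}:  v_{1} + v_{5} = v_{4}  so sig = (2; 1)
  {2,3}:  v_{2} + v_{3} = v_{6}  so sig = (2; 1)
  {2,4}:  v_{2} + v_{4} = v_{1}  so sig = (2; 1)
  {3,7}:  v_{3} + v_{7} = v_{1}  so sig = (2; 1)
  {4,6}:  v_{4} + v_{6} = v_{2}  so sig = (2; 1)
  {5,6}:  v_{5} + v_{6} = v_{3}  so sig = (2; 1)
  {6,7}:  v_{6} + v_{7} = v_{1} + v_{2}  so sig = (2; 1,1)
  {1,6}:  v_{1} + v_{6} = 2·v_{2}  so sig = (2; 2)
  {2,7}:  v_{2} + v_{7} = 2·v_{1}  so sig = (2; 2)
  {5,7}:  v_{5} + v_{7} = 2·v_{4}  so sig = (2; 2)

Signatures (|P|; sorted positive RHS coefficients), sorted:
[(2; —), (2; —), (2; 1), (2; 1), (2; 1), (2; 1), (2; 1), (2; 1), (2; 1), (2; 1), (2; 1,1), (2; 2), (2; 2), (2; 2)]


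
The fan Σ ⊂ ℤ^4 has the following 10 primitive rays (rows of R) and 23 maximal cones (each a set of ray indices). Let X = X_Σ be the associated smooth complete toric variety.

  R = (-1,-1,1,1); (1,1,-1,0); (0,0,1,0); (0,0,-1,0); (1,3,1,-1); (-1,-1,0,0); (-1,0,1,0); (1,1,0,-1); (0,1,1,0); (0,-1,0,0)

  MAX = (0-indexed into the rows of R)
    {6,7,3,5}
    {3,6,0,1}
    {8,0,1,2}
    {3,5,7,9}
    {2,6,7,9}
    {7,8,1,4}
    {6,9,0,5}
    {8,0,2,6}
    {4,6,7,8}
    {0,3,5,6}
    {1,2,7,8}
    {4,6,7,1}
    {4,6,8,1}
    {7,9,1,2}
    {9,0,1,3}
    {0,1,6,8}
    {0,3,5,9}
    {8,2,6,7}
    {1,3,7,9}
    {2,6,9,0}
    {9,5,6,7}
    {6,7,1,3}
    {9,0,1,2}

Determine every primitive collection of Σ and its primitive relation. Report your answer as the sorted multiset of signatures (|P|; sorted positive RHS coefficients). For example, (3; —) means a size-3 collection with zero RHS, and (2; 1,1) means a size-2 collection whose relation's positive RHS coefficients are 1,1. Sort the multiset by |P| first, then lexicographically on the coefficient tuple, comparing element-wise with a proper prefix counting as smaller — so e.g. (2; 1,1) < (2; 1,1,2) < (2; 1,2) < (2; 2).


Minimal non-faces — 16 found among 10 rays, 23 max cones:

  {2,3}:  v_{2} + v_{3} = 0  →  sig = (2; —)
  {0,7}:  v_{0} + v_{7} = v_{2}  →  sig = (2; 1)
  {1,5}:  v_{1} + v_{5} = v_{3}  →  sig = (2; 1)
  {5,8}:  v_{5} + v_{8} = v_{6}  →  sig = (2; 1)
  {8,9}:  v_{8} + v_{9} = v_{2}  →  sig = (2; 1)
  {2,5}:  v_{2} + v_{5} = v_{6} + v_{9}  →  sig = (2; 1,1)
  {3,8}:  v_{3} + v_{8} = v_{1} + v_{6}  →  sig = (2; 1,1)
  {4,9}:  v_{4} + v_{9} = v_{7} + v_{8}  →  sig = (2; 1,1)
  {4,5}:  v_{4} + v_{5} = v_{1} + 2·v_{6} + v_{7}  →  sig = (2; 1,1,2)
  {2,4}:  v_{2} + v_{4} = v_{7} + 2·v_{8}  →  sig = (2; 1,2)
  {3,4}:  v_{3} + v_{4} = 2·v_{1} + 2·v_{6} + v_{7}  →  sig = (2; 1,2,2)
  {0,4}:  v_{0} + v_{4} = 2·v_{8}  →  sig = (2; 2)
  {1,6,9}:  v_{1} + v_{6} + v_{9} = 0  →  sig = (3; —)
  {1,2,6}:  v_{1} + v_{2} + v_{6} = v_{8}  →  sig = (3; 1)
  {3,6,9}:  v_{3} + v_{6} + v_{9} = v_{5}  →  sig = (3; 1)
  {1,6,7,8}:  v_{1} + v_{6} + v_{7} + v_{8} = v_{4}  →  sig = (4; 1)

so the primitive-relation signature multiset is
    (2; —)
    (2; 1)
    (2; 1)
    (2; 1)
    (2; 1)
    (2; 1,1)
    (2; 1,1)
    (2; 1,1)
    (2; 1,1,2)
    (2; 1,2)
    (2; 1,2,2)
    (2; 2)
    (3; —)
    (3; 1)
    (3; 1)
    (4; 1)


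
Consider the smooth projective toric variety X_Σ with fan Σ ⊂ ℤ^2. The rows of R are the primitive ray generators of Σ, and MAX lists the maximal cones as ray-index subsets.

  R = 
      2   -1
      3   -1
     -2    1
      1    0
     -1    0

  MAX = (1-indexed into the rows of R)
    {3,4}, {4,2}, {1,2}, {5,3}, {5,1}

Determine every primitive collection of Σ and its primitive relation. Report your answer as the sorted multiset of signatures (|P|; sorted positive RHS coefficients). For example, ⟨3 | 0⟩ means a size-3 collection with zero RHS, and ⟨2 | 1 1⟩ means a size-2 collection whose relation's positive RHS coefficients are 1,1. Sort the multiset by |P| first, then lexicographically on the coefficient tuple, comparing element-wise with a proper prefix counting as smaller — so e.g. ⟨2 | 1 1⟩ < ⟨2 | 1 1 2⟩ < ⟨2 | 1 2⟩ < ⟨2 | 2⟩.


Δ(Σ) — 5 vertices, 5 min non-faces:

  P = {1,3}:  v_{1} + v_{3} = 0 — sig = ⟨2 | 0⟩
  P = {4,5}:  v_{4} + v_{5} = 0 — sig = ⟨2 | 0⟩
  P = {1,4}:  v_{1} + v_{4} = v_{2} — sig = ⟨2 | 1⟩
  P = {2,3}:  v_{2} + v_{3} = v_{4} — sig = ⟨2 | 1⟩
  P = {2,5}:  v_{2} + v_{5} = v_{1} — sig = ⟨2 | 1⟩

so the primitive-relation signature multiset is
    ⟨2 | 0⟩
    ⟨2 | 0⟩
    ⟨2 | 1⟩
    ⟨2 | 1⟩
    ⟨2 | 1⟩


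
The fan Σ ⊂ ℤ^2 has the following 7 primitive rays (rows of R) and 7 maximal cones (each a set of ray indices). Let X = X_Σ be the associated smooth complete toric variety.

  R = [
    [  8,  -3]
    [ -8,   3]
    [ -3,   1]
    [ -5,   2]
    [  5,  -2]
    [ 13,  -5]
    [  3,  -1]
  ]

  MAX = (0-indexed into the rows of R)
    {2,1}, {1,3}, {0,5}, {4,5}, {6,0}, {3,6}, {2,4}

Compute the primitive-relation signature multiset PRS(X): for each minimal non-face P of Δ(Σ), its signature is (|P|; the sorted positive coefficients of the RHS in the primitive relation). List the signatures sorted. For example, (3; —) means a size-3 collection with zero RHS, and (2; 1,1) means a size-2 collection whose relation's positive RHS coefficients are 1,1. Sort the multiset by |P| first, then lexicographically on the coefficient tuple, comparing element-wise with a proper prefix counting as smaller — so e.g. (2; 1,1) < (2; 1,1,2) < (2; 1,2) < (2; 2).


Σ has 14 primitive collections:

  P={0,1}:  v_{0} + v_{1} = 0  ⇒ sig = (2; —)
  P={2,6}:  v_{2} + v_{6} = 0  ⇒ sig = (2; —)
  P={3,4}:  v_{3} + v_{4} = 0  ⇒ sig = (2; —)
  P={0,2}:  v_{0} + v_{2} = v_{4}  ⇒ sig = (2; 1)
  P={0,3}:  v_{0} + v_{3} = v_{6}  ⇒ sig = (2; 1)
  P={0,4}:  v_{0} + v_{4} = v_{5}  ⇒ sig = (2; 1)
  P={1,4}:  v_{1} + v_{4} = v_{2}  ⇒ sig = (2; 1)
  P={1,5}:  v_{1} + v_{5} = v_{4}  ⇒ sig = (2; 1)
  P={1,6}:  v_{1} + v_{6} = v_{3}  ⇒ sig = (2; 1)
  P={2,3}:  v_{2} + v_{3} = v_{1}  ⇒ sig = (2; 1)
  P={3,5}:  v_{3} + v_{5} = v_{0}  ⇒ sig = (2; 1)
  P={4,6}:  v_{4} + v_{6} = v_{0}  ⇒ sig = (2; 1)
  P={2,5}:  v_{2} + v_{5} = 2·v_{4}  ⇒ sig = (2; 2)
  P={5,6}:  v_{5} + v_{6} = 2·v_{0}  ⇒ sig = (2; 2)

Sorted signature multiset PRS(X):
{ (2; —) ×3,  (2; 1) ×9,  (2; 2) ×2 }


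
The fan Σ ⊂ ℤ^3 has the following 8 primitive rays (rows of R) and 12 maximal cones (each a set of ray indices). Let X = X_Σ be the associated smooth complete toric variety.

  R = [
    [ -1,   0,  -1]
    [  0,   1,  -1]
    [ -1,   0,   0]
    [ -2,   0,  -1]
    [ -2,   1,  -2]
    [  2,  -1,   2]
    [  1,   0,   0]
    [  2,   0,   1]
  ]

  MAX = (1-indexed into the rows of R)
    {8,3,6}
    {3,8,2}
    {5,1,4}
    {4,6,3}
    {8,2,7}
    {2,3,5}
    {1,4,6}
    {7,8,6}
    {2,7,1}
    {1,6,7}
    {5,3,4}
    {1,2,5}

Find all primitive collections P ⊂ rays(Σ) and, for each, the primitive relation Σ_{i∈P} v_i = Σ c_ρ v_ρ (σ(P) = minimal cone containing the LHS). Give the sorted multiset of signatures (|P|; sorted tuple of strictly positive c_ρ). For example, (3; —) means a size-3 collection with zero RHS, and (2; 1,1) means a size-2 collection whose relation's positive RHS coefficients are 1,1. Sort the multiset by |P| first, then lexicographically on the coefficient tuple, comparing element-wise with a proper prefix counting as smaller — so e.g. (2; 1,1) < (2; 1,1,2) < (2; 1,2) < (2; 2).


Δ(Σ) — 8 vertices, 10 min non-faces:

  • {3,7}:  v_{3} + v_{7} = 0 — sig = (2; —)
  • {4,8}:  v_{4} + v_{8} = 0 — sig = (2; —)
  • {5,6}:  v_{5} + v_{6} = 0 — sig = (2; —)
  • {1,3}:  v_{1} + v_{3} = v_{4} — sig = (2; 1)
  • {1,8}:  v_{1} + v_{8} = v_{7} — sig = (2; 1)
  • {2,4}:  v_{2} + v_{4} = v_{5} — sig = (2; 1)
  • {2,6}:  v_{2} + v_{6} = v_{8} — sig = (2; 1)
  • {4,7}:  v_{4} + v_{7} = v_{1} — sig = (2; 1)
  • {5,8}:  v_{5} + v_{8} = v_{2} — sig = (2; 1)
  • {5,7}:  v_{5} + v_{7} = v_{1} + v_{2} — sig = (2; 1,1)

Signatures (|P|; sorted positive RHS coefficients), sorted:
    (2; —)
    (2; —)
    (2; —)
    (2; 1)
    (2; 1)
    (2; 1)
    (2; 1)
    (2; 1)
    (2; 1)
    (2; 1,1)


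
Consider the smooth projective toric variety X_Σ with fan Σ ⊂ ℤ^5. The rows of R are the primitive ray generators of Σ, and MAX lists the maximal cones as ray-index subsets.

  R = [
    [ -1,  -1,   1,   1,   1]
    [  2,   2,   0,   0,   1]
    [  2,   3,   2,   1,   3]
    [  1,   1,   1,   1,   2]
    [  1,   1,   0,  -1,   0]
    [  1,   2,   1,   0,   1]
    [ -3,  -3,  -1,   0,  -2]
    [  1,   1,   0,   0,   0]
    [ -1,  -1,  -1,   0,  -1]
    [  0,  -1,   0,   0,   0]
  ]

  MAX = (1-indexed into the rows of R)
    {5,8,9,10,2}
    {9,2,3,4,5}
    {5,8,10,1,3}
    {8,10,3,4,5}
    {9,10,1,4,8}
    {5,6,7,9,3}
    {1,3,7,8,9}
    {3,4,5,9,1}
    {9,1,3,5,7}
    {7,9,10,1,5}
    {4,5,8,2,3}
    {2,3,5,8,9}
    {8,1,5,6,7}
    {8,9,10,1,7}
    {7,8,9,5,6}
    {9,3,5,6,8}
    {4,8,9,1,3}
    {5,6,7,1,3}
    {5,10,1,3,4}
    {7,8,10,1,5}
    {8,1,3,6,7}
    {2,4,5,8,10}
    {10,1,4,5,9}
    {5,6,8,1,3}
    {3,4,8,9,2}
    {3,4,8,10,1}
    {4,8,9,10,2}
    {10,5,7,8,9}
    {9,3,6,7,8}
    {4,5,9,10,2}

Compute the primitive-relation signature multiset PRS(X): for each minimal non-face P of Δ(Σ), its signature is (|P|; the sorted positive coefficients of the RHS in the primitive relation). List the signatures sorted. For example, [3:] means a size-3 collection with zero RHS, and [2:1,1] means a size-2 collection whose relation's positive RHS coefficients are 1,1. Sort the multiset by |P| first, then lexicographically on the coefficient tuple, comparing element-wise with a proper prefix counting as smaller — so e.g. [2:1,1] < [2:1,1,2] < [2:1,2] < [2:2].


Minimal non-faces — 14 found among 10 rays, 30 max cones:

  {1,2}:  v_{1} + v_{2} = v_{4}  so sig = [2:1]
  {2,7}:  v_{2} + v_{7} = v_{9}  so sig = [2:1]
  {4,6}:  v_{4} + v_{6} = v_{3}  so sig = [2:1]
  {4,7}:  v_{4} + v_{7} = v_{1} + v_{9}  so sig = [2:1,1]
  {6,10}:  v_{6} + v_{10} = v_{1} + v_{5} + v_{8}  so sig = [2:1,1,1]
  {2,6}:  v_{2} + v_{6} = v_{3} + v_{5} + v_{8} + v_{9}  so sig = [2:1,1,1,1]
  {3,7,10}:  v_{3} + v_{7} + v_{10} = v_{1}  so sig = [3:1]
  {3,9,10}:  v_{3} + v_{9} + v_{10} = v_{4}  so sig = [3:1]
  {1,6,9}:  v_{1} + v_{6} + v_{9} = v_{3} + v_{7}  so sig = [3:1,1]
  {2,3,10}:  v_{2} + v_{3} + v_{10} = 2·v_{4} + v_{5} + v_{8}  so sig = [3:1,1,2]
  {1,5,8,9}:  v_{1} + v_{5} + v_{8} + v_{9} = 0  so sig = [4:]
  {3,5,7,8}:  v_{3} + v_{5} + v_{7} + v_{8} = v_{6}  so sig = [4:1]
  {4,5,8,9}:  v_{4} + v_{5} + v_{8} + v_{9} = v_{2}  so sig = [4:1]
  {1,4,5,8}:  v_{1} + v_{4} + v_{5} + v_{8} = v_{3} + v_{10}  so sig = [4:1,1]

Sorted signature multiset PRS(X):
{ [2:1] ×3,  [2:1,1],  [2:1,1,1],  [2:1,1,1,1],  [3:1] ×2,  [3:1,1],  [3:1,1,2],  [4:],  [4:1] ×2,  [4:1,1] }


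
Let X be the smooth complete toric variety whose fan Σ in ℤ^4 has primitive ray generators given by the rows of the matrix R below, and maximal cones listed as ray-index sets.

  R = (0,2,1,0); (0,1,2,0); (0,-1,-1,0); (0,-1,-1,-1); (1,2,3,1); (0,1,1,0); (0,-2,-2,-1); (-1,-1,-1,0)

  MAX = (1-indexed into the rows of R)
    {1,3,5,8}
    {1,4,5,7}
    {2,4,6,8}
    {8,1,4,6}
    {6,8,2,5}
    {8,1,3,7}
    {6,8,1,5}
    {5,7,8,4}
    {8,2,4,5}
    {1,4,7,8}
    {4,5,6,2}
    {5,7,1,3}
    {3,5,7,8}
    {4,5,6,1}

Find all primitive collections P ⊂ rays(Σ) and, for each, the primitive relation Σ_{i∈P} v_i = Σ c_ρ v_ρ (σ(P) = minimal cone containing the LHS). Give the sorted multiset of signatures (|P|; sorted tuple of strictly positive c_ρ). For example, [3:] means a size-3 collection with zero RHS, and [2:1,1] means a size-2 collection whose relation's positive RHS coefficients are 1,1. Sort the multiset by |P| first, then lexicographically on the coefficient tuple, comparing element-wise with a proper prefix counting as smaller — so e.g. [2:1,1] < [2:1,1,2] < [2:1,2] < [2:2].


Δ(Σ) — 8 vertices, 9 min non-faces:

  {3,6}:  v_{3} + v_{6} = 0  ⟹  sig = [2:]
  {3,4}:  v_{3} + v_{4} = v_{7}  ⟹  sig = [2:1]
  {6,7}:  v_{6} + v_{7} = v_{4}  ⟹  sig = [2:1]
  {2,3}:  v_{2} + v_{3} = v_{4} + v_{5} + v_{8}  ⟹  sig = [2:1,1,1]
  {2,7}:  v_{2} + v_{7} = 2·v_{4} + v_{5} + v_{8}  ⟹  sig = [2:1,1,2]
  {1,2}:  v_{1} + v_{2} = 3·v_{6}  ⟹  sig = [2:3]
  {1,5,7,8}:  v_{1} + v_{5} + v_{7} + v_{8} = v_{6}  ⟹  sig = [4:1]
  {4,5,6,8}:  v_{4} + v_{5} + v_{6} + v_{8} = v_{2}  ⟹  sig = [4:1]
  {1,4,5,8}:  v_{1} + v_{4} + v_{5} + v_{8} = 2·v_{6}  ⟹  sig = [4:2]

Signatures (|P|; sorted positive RHS coefficients), sorted:
{ [2:],  [2:1] ×2,  [2:1,1,1],  [2:1,1,2],  [2:3],  [4:1] ×2,  [4:2] }


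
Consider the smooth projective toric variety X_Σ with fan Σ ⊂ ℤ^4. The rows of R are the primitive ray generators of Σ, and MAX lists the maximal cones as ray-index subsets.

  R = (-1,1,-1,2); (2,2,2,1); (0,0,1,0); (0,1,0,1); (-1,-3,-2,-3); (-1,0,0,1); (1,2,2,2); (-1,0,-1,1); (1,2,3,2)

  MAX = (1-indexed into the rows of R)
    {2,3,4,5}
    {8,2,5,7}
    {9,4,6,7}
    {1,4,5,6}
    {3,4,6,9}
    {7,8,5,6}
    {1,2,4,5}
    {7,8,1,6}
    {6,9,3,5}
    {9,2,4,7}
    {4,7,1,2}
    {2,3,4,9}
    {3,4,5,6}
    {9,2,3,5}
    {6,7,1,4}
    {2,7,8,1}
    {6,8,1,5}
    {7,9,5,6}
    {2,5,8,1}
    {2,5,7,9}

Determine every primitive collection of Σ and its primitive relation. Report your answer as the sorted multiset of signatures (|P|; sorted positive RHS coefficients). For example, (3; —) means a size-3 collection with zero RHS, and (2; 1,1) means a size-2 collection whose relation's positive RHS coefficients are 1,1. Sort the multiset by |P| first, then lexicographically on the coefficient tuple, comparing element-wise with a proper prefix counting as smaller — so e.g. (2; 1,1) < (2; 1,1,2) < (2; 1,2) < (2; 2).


Δ(Σ) — 9 vertices, 10 min non-faces:

  {2,6}:  v_{2} + v_{6} = v_{7} — sig = (2; 1)
  {3,7}:  v_{3} + v_{7} = v_{9} — sig = (2; 1)
  {3,8}:  v_{3} + v_{8} = v_{6} — sig = (2; 1)
  {4,8}:  v_{4} + v_{8} = v_{1} — sig = (2; 1)
  {1,3}:  v_{1} + v_{3} = v_{4} + v_{6} — sig = (2; 1,1)
  {8,9}:  v_{8} + v_{9} = v_{6} + v_{7} — sig = (2; 1,1)
  {1,9}:  v_{1} + v_{9} = v_{4} + v_{6} + v_{7} — sig = (2; 1,1,1)
  {4,5,7}:  v_{4} + v_{5} + v_{7} = 0 — sig = (3; —)
  {1,5,7}:  v_{1} + v_{5} + v_{7} = v_{8} — sig = (3; 1)
  {4,5,9}:  v_{4} + v_{5} + v_{9} = v_{3} — sig = (3; 1)

Signatures (|P|; sorted positive RHS coefficients), sorted:
    (2; 1)
    (2; 1)
    (2; 1)
    (2; 1)
    (2; 1,1)
    (2; 1,1)
    (2; 1,1,1)
    (3; —)
    (3; 1)
    (3; 1)


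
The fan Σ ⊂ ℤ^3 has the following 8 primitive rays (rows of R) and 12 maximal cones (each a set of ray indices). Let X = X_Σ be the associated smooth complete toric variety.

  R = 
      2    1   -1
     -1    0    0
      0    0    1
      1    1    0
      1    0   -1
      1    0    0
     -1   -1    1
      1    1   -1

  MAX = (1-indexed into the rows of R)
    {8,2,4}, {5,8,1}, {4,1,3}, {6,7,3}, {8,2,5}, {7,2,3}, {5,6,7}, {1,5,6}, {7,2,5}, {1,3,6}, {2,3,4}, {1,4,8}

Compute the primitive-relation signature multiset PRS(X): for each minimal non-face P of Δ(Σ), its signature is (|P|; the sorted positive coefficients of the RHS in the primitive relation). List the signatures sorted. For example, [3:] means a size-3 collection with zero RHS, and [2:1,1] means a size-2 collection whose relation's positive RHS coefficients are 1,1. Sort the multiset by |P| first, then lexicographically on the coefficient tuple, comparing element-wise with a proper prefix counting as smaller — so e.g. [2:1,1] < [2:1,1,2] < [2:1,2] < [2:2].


Minimal non-faces — 10 found among 8 rays, 12 max cones:

  P = {2,6}:  v_{2} + v_{6} = 0  →  sig = [2:]
  P = {7,8}:  v_{7} + v_{8} = 0  →  sig = [2:]
  P = {1,2}:  v_{1} + v_{2} = v_{8}  →  sig = [2:1]
  P = {1,7}:  v_{1} + v_{7} = v_{6}  →  sig = [2:1]
  P = {3,5}:  v_{3} + v_{5} = v_{6}  →  sig = [2:1]
  P = {3,8}:  v_{3} + v_{8} = v_{4}  →  sig = [2:1]
  P = {4,5}:  v_{4} + v_{5} = v_{1}  →  sig = [2:1]
  P = {4,7}:  v_{4} + v_{7} = v_{3}  →  sig = [2:1]
  P = {6,8}:  v_{6} + v_{8} = v_{1}  →  sig = [2:1]
  P = {4,6}:  v_{4} + v_{6} = v_{1} + v_{3}  →  sig = [2:1,1]

Hence PRS(X_Σ) =
    |P|=2: 10 collections, coeffs (), (), (1), (1), (1), (1), (1), (1), (1), (1,1)


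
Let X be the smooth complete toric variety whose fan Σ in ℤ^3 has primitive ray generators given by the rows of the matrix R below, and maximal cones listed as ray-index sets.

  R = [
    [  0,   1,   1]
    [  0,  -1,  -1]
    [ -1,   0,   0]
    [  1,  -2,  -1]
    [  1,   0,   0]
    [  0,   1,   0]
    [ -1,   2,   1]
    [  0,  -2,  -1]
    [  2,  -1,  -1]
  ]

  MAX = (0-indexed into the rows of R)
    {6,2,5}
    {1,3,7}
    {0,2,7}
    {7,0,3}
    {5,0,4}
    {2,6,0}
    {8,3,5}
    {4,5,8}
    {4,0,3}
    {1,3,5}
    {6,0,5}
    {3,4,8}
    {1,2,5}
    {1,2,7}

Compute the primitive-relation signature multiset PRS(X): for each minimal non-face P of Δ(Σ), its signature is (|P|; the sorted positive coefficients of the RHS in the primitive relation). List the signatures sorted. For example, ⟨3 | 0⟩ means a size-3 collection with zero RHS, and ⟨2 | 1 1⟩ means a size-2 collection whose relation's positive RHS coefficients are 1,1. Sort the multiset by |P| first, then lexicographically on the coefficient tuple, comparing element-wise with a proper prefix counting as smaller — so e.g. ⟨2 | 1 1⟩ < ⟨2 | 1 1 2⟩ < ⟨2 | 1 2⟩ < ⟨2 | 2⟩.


Σ has 18 primitive collections:

  • {0,1}:  v_{0} + v_{1} = 0 ; sig = ⟨2 | 0⟩
  • {2,4}:  v_{2} + v_{4} = 0 ; sig = ⟨2 | 0⟩
  • {3,6}:  v_{3} + v_{6} = 0 ; sig = ⟨2 | 0⟩
  • {2,3}:  v_{2} + v_{3} = v_{7} ; sig = ⟨2 | 1⟩
  • {4,7}:  v_{4} + v_{7} = v_{3} ; sig = ⟨2 | 1⟩
  • {5,7}:  v_{5} + v_{7} = v_{1} ; sig = ⟨2 | 1⟩
  • {6,7}:  v_{6} + v_{7} = v_{2} ; sig = ⟨2 | 1⟩
  • {1,4}:  v_{1} + v_{4} = v_{3} + v_{5} ; sig = ⟨2 | 1 1⟩
  • {1,6}:  v_{1} + v_{6} = v_{2} + v_{5} ; sig = ⟨2 | 1 1⟩
  • {2,8}:  v_{2} + v_{8} = v_{3} + v_{5} ; sig = ⟨2 | 1 1⟩
  • {4,6}:  v_{4} + v_{6} = v_{0} + v_{5} ; sig = ⟨2 | 1 1⟩
  • {6,8}:  v_{6} + v_{8} = v_{4} + v_{5} ; sig = ⟨2 | 1 1⟩
  • {7,8}:  v_{7} + v_{8} = 2·v_{3} + v_{5} ; sig = ⟨2 | 1 2⟩
  • {0,8}:  v_{0} + v_{8} = 2·v_{4} ; sig = ⟨2 | 2⟩
  • {1,8}:  v_{1} + v_{8} = 2·v_{3} + 2·v_{5} ; sig = ⟨2 | 2 2⟩
  • {0,2,5}:  v_{0} + v_{2} + v_{5} = v_{6} ; sig = ⟨3 | 1⟩
  • {0,3,5}:  v_{0} + v_{3} + v_{5} = v_{4} ; sig = ⟨3 | 1⟩
  • {3,4,5}:  v_{3} + v_{4} + v_{5} = v_{8} ; sig = ⟨3 | 1⟩

so the primitive-relation signature multiset is
    ⟨2 | 0⟩
    ⟨2 | 0⟩
    ⟨2 | 0⟩
    ⟨2 | 1⟩
    ⟨2 | 1⟩
    ⟨2 | 1⟩
    ⟨2 | 1⟩
    ⟨2 | 1 1⟩
    ⟨2 | 1 1⟩
    ⟨2 | 1 1⟩
    ⟨2 | 1 1⟩
    ⟨2 | 1 1⟩
    ⟨2 | 1 2⟩
    ⟨2 | 2⟩
    ⟨2 | 2 2⟩
    ⟨3 | 1⟩
    ⟨3 | 1⟩
    ⟨3 | 1⟩


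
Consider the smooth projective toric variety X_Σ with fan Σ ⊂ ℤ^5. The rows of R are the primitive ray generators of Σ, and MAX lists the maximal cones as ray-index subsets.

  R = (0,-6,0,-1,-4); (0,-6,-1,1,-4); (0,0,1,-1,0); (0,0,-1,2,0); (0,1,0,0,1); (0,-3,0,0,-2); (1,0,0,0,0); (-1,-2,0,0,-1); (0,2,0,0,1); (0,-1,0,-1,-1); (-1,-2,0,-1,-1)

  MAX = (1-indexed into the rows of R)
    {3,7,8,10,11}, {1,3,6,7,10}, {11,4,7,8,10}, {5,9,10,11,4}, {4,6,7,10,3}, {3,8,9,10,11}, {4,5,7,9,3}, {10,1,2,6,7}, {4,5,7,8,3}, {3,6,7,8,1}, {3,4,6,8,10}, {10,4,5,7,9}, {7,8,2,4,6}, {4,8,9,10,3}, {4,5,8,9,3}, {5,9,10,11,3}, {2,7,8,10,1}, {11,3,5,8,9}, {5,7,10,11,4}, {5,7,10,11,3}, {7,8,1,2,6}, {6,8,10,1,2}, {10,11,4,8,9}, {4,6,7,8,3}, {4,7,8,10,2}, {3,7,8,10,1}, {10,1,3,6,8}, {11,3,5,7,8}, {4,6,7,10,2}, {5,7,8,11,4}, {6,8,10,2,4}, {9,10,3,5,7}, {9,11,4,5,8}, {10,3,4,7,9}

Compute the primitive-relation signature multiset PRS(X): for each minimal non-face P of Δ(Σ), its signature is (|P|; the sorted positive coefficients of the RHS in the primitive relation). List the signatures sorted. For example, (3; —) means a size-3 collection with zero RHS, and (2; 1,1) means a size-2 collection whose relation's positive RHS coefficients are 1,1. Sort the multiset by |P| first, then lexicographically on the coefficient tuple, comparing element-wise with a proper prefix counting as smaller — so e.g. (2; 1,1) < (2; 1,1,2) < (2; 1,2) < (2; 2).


18 minimal non-faces of Δ(Σ) (on 11 rays):

  P={1,4}:  v_{1} + v_{4} = v_{2}  →  sig = (2; 1)
  P={1,9}:  v_{1} + v_{9} = v_{6} + v_{10}  →  sig = (2; 1,1)
  P={5,6}:  v_{5} + v_{6} = v_{7} + v_{8}  →  sig = (2; 1,1)
  P={2,9}:  v_{2} + v_{9} = v_{4} + v_{6} + v_{10}  →  sig = (2; 1,1,1)
  P={6,9}:  v_{6} + v_{9} = v_{3} + v_{4} + v_{10}  →  sig = (2; 1,1,1)
  P={6,11}:  v_{6} + v_{11} = v_{7} + 2·v_{8} + v_{10}  →  sig = (2; 1,1,2)
  P={2,5}:  v_{2} + v_{5} = v_{4} + 2·v_{7} + 2·v_{8} + v_{10}  →  sig = (2; 1,1,2,2)
  P={1,5}:  v_{1} + v_{5} = 2·v_{7} + 2·v_{8} + v_{10}  →  sig = (2; 1,2,2)
  P={2,11}:  v_{2} + v_{11} = v_{4} + 2·v_{7} + 3·v_{8} + 2·v_{10}  →  sig = (2; 1,2,2,3)
  P={2,3}:  v_{2} + v_{3} = 2·v_{6}  →  sig = (2; 2)
  P={1,11}:  v_{1} + v_{11} = 2·v_{7} + 3·v_{8} + 2·v_{10}  →  sig = (2; 2,2,3)
  P={7,8,9}:  v_{7} + v_{8} + v_{9} = 0  →  sig = (3; —)
  P={3,4,11}:  v_{3} + v_{4} + v_{11} = v_{8}  →  sig = (3; 1)
  P={5,8,10}:  v_{5} + v_{8} + v_{10} = v_{11}  →  sig = (3; 1)
  P={7,9,11}:  v_{7} + v_{9} + v_{11} = v_{5} + v_{10}  →  sig = (3; 1,1)
  P={3,4,5,10}:  v_{3} + v_{4} + v_{5} + v_{10} = 0  →  sig = (4; —)
  P={6,7,8,10}:  v_{6} + v_{7} + v_{8} + v_{10} = v_{1}  →  sig = (4; 1)
  P={3,4,7,8,10}:  v_{3} + v_{4} + v_{7} + v_{8} + v_{10} = v_{6}  →  sig = (5; 1)

Sorted signature multiset PRS(X):
    |P|=2: 11 collections, coeffs (1), (1,1), (1,1), (1,1,1), (1,1,1), (1,1,2), (1,1,2,2), (1,2,2), (1,2,2,3), (2), (2,2,3)
    |P|=3: 4 collections, coeffs (), (1), (1), (1,1)
    |P|=4: 2 collections, coeffs (), (1)
    |P|=5: 1 collection, coeffs (1)
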